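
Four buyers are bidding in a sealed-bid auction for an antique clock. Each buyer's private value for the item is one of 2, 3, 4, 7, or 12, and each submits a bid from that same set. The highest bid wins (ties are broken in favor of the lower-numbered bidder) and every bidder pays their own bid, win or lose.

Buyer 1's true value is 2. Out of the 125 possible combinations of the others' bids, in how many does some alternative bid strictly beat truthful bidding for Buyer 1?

Others bid (2, 2, 3): truth gives -2; bid 3 gives -1 > -2. Violating.
Others bid (2, 3, 2): truth gives -2; bid 3 gives -1 > -2. Violating.
Others bid (2, 3, 3): truth gives -2; bid 3 gives -1 > -2. Violating.
Others bid (3, 2, 2): truth gives -2; bid 3 gives -1 > -2. Violating.
Others bid (2, 2, 2): truth gives 0; no alternative beats it.
Others bid (2, 2, 4): truth gives -2; no alternative beats it.
(Checking all 125 profiles: 7 have a profitable deviation, 118 do not.)

7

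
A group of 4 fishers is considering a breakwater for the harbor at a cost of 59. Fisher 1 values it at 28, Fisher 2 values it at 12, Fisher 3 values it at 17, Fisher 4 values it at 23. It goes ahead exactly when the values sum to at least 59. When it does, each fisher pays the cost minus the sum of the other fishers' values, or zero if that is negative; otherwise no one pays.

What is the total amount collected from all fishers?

9

Total value 80 ≥ cost 59, so it is built.
Fisher 1: others sum to 52; max(0, 59 - 52) = 7.
Fisher 2: others sum to 68; max(0, 59 - 68) = 0.
Fisher 3: others sum to 63; max(0, 59 - 63) = 0.
Fisher 4: others sum to 57; max(0, 59 - 57) = 2.
Total collected = 7 + 0 + 0 + 2 = 9.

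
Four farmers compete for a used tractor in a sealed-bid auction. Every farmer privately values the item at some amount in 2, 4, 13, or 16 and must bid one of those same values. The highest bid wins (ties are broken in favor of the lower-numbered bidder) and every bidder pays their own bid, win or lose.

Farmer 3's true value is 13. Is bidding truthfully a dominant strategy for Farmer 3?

No

Consider the case where Farmer 1 bids 2, Farmer 2 bids 2 and Farmer 4 bids 2.
Truthful bid 13: wins, pays 13, utility 13 - 13 = 0.
Bid 4 instead: wins, pays 4, utility 13 - 4 = 9.
Since 9 > 0, bidding 4 is strictly better here, so truthful bidding is not dominant.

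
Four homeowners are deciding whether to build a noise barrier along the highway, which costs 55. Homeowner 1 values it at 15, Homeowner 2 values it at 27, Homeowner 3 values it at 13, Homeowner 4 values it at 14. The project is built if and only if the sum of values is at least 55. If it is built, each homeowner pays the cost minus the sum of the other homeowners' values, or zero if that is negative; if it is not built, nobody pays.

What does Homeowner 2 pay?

Total value 69 ≥ cost 55, so the project is built.
The other homeowners' values sum to 42.
Cost minus that sum is 55 - 42 = 13.

13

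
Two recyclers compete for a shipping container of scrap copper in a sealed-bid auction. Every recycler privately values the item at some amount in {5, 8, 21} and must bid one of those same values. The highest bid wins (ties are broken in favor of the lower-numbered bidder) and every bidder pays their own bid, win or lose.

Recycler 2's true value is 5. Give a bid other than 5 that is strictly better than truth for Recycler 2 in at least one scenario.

8

Suppose Recycler 1 bids 5.
Bid 5: loses but pays 5, utility -5.
Bid 8: wins, pays 8, utility 5 - 8 = -3.
So bidding 8 beats truth here (-3 > -5).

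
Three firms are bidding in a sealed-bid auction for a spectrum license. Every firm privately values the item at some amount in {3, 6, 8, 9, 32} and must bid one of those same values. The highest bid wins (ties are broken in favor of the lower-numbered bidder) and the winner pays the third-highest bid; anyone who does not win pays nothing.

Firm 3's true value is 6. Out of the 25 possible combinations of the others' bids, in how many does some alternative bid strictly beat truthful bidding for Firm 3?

6

Others bid (3, 6): truth gives 0; bid 8 gives 3 > 0. Violating.
Others bid (3, 8): truth gives 0; bid 9 gives 3 > 0. Violating.
Others bid (3, 9): truth gives 0; bid 32 gives 3 > 0. Violating.
Others bid (6, 3): truth gives 0; bid 8 gives 3 > 0. Violating.
Others bid (3, 3): truth gives 3; no alternative beats it.
Others bid (3, 32): truth gives 0; no alternative beats it.
(Checking all 25 profiles: 6 have a profitable deviation, 19 do not.)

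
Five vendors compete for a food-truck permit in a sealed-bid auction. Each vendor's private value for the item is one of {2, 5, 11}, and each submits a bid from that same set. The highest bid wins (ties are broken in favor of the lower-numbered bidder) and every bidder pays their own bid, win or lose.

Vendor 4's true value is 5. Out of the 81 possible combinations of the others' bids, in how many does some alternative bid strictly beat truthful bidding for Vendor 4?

79

Others bid (2, 2, 2, 11): truth gives -5; bid 2 gives -2 > -5. Violating.
Others bid (2, 2, 5, 2): truth gives -5; bid 2 gives -2 > -5. Violating.
Others bid (2, 2, 5, 5): truth gives -5; bid 2 gives -2 > -5. Violating.
Others bid (2, 2, 5, 11): truth gives -5; bid 2 gives -2 > -5. Violating.
Others bid (2, 2, 2, 2): truth gives 0; no alternative beats it.
Others bid (2, 2, 2, 5): truth gives 0; no alternative beats it.
(Checking all 81 profiles: 79 have a profitable deviation, 2 do not.)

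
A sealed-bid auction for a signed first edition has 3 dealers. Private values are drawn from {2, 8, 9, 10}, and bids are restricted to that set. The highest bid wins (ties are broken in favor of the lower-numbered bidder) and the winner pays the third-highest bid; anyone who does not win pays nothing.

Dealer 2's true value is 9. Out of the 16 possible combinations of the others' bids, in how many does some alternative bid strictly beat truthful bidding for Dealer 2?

Others bid (2, 10): truth gives 0; bid 10 gives 7 > 0. Violating.
Others bid (8, 10): truth gives 0; bid 10 gives 1 > 0. Violating.
Others bid (9, 2): truth gives 0; bid 10 gives 7 > 0. Violating.
Others bid (9, 8): truth gives 0; bid 10 gives 1 > 0. Violating.
Others bid (2, 2): truth gives 7; no alternative beats it.
Others bid (2, 8): truth gives 7; no alternative beats it.
(Checking all 16 profiles: 4 have a profitable deviation, 12 do not.)

4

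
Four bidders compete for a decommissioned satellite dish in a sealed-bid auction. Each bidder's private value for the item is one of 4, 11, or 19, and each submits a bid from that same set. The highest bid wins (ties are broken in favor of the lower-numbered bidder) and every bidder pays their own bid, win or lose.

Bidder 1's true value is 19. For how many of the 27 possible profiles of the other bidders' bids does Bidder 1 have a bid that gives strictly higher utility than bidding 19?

Others bid (4, 4, 4): truth gives 0; bid 4 gives 15 > 0. Violating.
Others bid (4, 4, 11): truth gives 0; bid 11 gives 8 > 0. Violating.
Others bid (4, 11, 4): truth gives 0; bid 11 gives 8 > 0. Violating.
Others bid (4, 11, 11): truth gives 0; bid 11 gives 8 > 0. Violating.
Others bid (4, 4, 19): truth gives 0; no alternative beats it.
Others bid (4, 11, 19): truth gives 0; no alternative beats it.
(Checking all 27 profiles: 8 have a profitable deviation, 19 do not.)

8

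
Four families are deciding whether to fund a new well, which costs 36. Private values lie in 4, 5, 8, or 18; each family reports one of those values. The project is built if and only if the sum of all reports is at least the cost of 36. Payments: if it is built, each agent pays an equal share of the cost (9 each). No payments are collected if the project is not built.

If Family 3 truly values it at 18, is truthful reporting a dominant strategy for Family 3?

Check each profile of the others' reports and compare truth against every alternative report.
Others report (4, 4, 18): truth gives 9, best alternative gives 0.
Others report (4, 5, 18): truth gives 9, best alternative gives 0.
Others report (4, 8, 8): truth gives 9, best alternative gives 0.
Others report (4, 18, 4): truth gives 9, best alternative gives 0.
Others report (4, 18, 5): truth gives 9, best alternative gives 0.
Others report (5, 4, 18): truth gives 9, best alternative gives 0.
(Remaining 58 profiles checked similarly; truth is weakly best in each.)
In every case the truthful report is at least as good as any alternative, so it is a dominant strategy.

Yes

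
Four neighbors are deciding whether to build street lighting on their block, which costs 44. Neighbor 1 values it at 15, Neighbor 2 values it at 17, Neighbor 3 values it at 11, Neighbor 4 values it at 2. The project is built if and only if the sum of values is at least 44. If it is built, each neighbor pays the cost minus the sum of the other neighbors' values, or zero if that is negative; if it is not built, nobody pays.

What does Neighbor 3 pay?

Total value 45 ≥ cost 44, so the project is built.
The other neighbors' values sum to 34.
Cost minus that sum is 44 - 34 = 10.

10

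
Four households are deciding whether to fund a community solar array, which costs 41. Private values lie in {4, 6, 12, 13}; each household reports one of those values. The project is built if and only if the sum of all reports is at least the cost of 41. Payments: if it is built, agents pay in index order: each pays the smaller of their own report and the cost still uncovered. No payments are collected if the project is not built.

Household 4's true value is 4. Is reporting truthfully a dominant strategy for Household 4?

Check each profile of the others' reports and compare truth against every alternative report.
Others report (12, 12, 12): truth gives 0, best alternative gives -1.
Others report (13, 13, 13): truth gives 2, best alternative gives 2.
Others report (12, 13, 13): truth gives 1, best alternative gives 1.
Others report (13, 12, 13): truth gives 1, best alternative gives 1.
Others report (13, 13, 12): truth gives 1, best alternative gives 1.
Others report (4, 4, 4): truth gives 0, best alternative gives 0.
(Remaining 58 profiles checked similarly; truth is weakly best in each.)
In every case the truthful report is at least as good as any alternative, so it is a dominant strategy.

Yes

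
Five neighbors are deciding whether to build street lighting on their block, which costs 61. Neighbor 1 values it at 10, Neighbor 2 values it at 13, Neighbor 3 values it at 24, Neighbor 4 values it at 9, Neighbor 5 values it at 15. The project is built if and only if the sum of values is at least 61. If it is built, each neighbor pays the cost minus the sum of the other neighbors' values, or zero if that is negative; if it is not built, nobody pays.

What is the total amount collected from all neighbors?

Total value 71 ≥ cost 61, so it is built.
Neighbor 1: others sum to 61; max(0, 61 - 61) = 0.
Neighbor 2: others sum to 58; max(0, 61 - 58) = 3.
Neighbor 3: others sum to 47; max(0, 61 - 47) = 14.
Neighbor 4: others sum to 62; max(0, 61 - 62) = 0.
Neighbor 5: others sum to 56; max(0, 61 - 56) = 5.
Total collected = 0 + 3 + 14 + 0 + 5 = 22.

22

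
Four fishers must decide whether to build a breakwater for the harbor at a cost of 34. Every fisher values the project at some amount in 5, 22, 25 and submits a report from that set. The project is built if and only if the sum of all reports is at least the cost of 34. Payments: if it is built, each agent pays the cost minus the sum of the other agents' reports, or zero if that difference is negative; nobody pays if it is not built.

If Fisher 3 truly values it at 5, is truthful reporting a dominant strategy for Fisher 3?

Check each profile of the others' reports and compare truth against every alternative report.
Others report (5, 5, 5): truth gives 0, best alternative gives -14.
Others report (5, 5, 25): truth gives 5, best alternative gives 5.
Others report (5, 22, 22): truth gives 5, best alternative gives 5.
Others report (5, 22, 25): truth gives 5, best alternative gives 5.
Others report (5, 25, 5): truth gives 5, best alternative gives 5.
Others report (5, 25, 22): truth gives 5, best alternative gives 5.
(Remaining 21 profiles checked similarly; truth is weakly best in each.)
In every case the truthful report is at least as good as any alternative, so it is a dominant strategy.

Yes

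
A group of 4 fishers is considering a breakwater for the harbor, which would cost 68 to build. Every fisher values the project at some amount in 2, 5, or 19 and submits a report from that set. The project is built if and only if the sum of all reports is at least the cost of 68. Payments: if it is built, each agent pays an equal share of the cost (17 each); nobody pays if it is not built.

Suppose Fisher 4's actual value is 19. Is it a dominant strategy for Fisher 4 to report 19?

Check each profile of the others' reports and compare truth against every alternative report.
Others report (19, 19, 19): truth gives 2, best alternative gives 0.
Others report (2, 2, 2): truth gives 0, best alternative gives 0.
Others report (2, 2, 5): truth gives 0, best alternative gives 0.
Others report (2, 2, 19): truth gives 0, best alternative gives 0.
Others report (2, 5, 2): truth gives 0, best alternative gives 0.
Others report (2, 5, 5): truth gives 0, best alternative gives 0.
(Remaining 21 profiles checked similarly; truth is weakly best in each.)
In every case the truthful report is at least as good as any alternative, so it is a dominant strategy.

Yes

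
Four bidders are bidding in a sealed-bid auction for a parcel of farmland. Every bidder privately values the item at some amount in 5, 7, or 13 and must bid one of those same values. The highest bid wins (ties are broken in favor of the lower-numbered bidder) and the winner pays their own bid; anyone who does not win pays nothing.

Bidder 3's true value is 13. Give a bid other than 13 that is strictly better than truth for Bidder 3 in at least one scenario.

Suppose Bidder 1 bids 5, Bidder 2 bids 5 and Bidder 4 bids 5.
Bid 13: wins, pays 13, utility 13 - 13 = 0.
Bid 7: wins, pays 7, utility 13 - 7 = 6.
So bidding 7 beats truth here (6 > 0).

7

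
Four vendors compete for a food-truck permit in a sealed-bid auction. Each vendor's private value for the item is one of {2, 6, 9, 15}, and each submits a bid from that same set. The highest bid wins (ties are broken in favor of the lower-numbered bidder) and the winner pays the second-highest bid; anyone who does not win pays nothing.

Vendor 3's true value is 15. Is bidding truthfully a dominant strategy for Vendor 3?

Yes

Check each profile of the others' bids and compare truth against every alternative bid.
Others bid (2, 9, 2): truth gives 6, best alternative gives 0.
Others bid (2, 9, 6): truth gives 6, best alternative gives 0.
Others bid (2, 9, 9): truth gives 6, best alternative gives 0.
Others bid (6, 9, 2): truth gives 6, best alternative gives 0.
Others bid (6, 9, 6): truth gives 6, best alternative gives 0.
Others bid (6, 9, 9): truth gives 6, best alternative gives 0.
(Remaining 58 profiles checked similarly; truth is weakly best in each.)
In every case the truthful bid is at least as good as any alternative, so it is a dominant strategy.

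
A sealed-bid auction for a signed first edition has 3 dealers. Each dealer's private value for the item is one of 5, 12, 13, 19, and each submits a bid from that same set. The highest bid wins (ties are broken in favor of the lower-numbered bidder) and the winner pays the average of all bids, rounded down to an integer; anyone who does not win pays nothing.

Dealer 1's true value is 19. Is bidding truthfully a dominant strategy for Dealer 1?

Consider the case where Dealer 2 bids 5 and Dealer 3 bids 5.
Truthful bid 19: wins, pays 9, utility 19 - 9 = 10.
Bid 5 instead: wins, pays 5, utility 19 - 5 = 14.
Since 14 > 10, bidding 5 is strictly better here, so truthful bidding is not dominant.

No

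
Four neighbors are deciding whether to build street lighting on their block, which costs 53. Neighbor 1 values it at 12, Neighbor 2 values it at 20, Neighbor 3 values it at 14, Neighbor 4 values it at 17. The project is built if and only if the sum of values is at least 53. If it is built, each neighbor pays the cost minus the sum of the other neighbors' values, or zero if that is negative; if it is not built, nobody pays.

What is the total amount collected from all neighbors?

Total value 63 ≥ cost 53, so it is built.
Neighbor 1: others sum to 51; max(0, 53 - 51) = 2.
Neighbor 2: others sum to 43; max(0, 53 - 43) = 10.
Neighbor 3: others sum to 49; max(0, 53 - 49) = 4.
Neighbor 4: others sum to 46; max(0, 53 - 46) = 7.
Total collected = 2 + 10 + 4 + 7 = 23.

23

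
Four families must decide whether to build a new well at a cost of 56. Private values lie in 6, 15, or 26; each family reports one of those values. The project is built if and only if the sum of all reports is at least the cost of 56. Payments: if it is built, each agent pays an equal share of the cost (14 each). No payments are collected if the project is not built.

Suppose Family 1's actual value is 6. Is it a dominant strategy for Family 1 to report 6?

Yes

Check each profile of the others' reports and compare truth against every alternative report.
Others report (6, 15, 26): truth gives 0, best alternative gives -8.
Others report (6, 26, 15): truth gives 0, best alternative gives -8.
Others report (15, 6, 26): truth gives 0, best alternative gives -8.
Others report (15, 15, 15): truth gives 0, best alternative gives -8.
Others report (15, 26, 6): truth gives 0, best alternative gives -8.
Others report (26, 6, 15): truth gives 0, best alternative gives -8.
(Remaining 21 profiles checked similarly; truth is weakly best in each.)
In every case the truthful report is at least as good as any alternative, so it is a dominant strategy.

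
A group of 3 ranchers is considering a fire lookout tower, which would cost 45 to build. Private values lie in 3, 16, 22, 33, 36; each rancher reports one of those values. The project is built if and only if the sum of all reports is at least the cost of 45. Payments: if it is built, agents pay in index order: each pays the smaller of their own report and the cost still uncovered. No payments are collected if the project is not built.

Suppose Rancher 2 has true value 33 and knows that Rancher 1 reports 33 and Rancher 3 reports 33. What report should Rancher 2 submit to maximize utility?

Report 3: project built, pays 3, utility 33 - 3 = 30.
Report 16: project built, pays 12, utility 33 - 12 = 21.
Report 22: project built, pays 12, utility 33 - 12 = 21.
Report 33: project built, pays 12, utility 33 - 12 = 21.
Report 36: project built, pays 12, utility 33 - 12 = 21.
The best choice is 3 with utility 30.

3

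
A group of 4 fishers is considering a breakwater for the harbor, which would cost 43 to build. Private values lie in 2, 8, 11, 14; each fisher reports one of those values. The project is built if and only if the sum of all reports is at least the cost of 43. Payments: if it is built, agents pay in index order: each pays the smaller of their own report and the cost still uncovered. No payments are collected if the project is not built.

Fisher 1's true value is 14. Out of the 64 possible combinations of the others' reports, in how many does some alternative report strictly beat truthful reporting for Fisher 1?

17

Others report (8, 11, 14): truth gives 0; report 11 gives 3 > 0. Violating.
Others report (8, 14, 11): truth gives 0; report 11 gives 3 > 0. Violating.
Others report (8, 14, 14): truth gives 0; report 8 gives 6 > 0. Violating.
Others report (11, 8, 14): truth gives 0; report 11 gives 3 > 0. Violating.
Others report (2, 2, 2): truth gives 0; no alternative beats it.
Others report (2, 2, 8): truth gives 0; no alternative beats it.
(Checking all 64 profiles: 17 have a profitable deviation, 47 do not.)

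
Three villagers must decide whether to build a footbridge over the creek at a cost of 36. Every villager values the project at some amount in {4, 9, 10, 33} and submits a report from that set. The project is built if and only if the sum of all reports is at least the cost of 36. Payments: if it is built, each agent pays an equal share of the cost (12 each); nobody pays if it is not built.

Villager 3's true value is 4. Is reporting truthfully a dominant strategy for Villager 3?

Yes

Check each profile of the others' reports and compare truth against every alternative report.
Others report (4, 33): truth gives -8, best alternative gives -8.
Others report (9, 33): truth gives -8, best alternative gives -8.
Others report (10, 33): truth gives -8, best alternative gives -8.
Others report (33, 4): truth gives -8, best alternative gives -8.
Others report (33, 9): truth gives -8, best alternative gives -8.
Others report (33, 10): truth gives -8, best alternative gives -8.
(Remaining 10 profiles checked similarly; truth is weakly best in each.)
In every case the truthful report is at least as good as any alternative, so it is a dominant strategy.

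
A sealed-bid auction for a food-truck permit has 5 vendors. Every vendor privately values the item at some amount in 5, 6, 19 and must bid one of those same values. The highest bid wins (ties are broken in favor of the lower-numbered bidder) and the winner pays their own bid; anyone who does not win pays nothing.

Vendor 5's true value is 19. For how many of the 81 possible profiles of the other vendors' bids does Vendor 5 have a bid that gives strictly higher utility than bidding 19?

Others bid (5, 5, 5, 5): truth gives 0; bid 6 gives 13 > 0. Violating.
Others bid (5, 5, 5, 6): truth gives 0; no alternative beats it.
Others bid (5, 5, 5, 19): truth gives 0; no alternative beats it.
(Checking all 81 profiles: 1 has a profitable deviation, 80 do not.)

1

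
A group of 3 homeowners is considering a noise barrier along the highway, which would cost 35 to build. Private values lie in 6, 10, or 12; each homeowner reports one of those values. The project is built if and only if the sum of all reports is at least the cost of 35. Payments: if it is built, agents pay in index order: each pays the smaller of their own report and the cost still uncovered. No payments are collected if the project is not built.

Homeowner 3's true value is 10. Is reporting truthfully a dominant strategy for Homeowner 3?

Yes

Check each profile of the others' reports and compare truth against every alternative report.
Others report (6, 6): truth gives 0, best alternative gives 0.
Others report (6, 10): truth gives 0, best alternative gives 0.
Others report (6, 12): truth gives 0, best alternative gives 0.
Others report (10, 6): truth gives 0, best alternative gives 0.
Others report (10, 10): truth gives 0, best alternative gives 0.
Others report (10, 12): truth gives 0, best alternative gives 0.
(Remaining 3 profiles checked similarly; truth is weakly best in each.)
In every case the truthful report is at least as good as any alternative, so it is a dominant strategy.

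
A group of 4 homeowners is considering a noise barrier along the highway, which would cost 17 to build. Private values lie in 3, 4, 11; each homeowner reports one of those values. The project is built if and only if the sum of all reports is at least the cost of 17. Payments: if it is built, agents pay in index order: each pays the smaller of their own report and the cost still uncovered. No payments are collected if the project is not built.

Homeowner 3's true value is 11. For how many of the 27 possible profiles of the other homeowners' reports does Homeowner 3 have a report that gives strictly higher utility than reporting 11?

4

Others report (3, 3, 11): truth gives 0; report 3 gives 8 > 0. Violating.
Others report (3, 4, 11): truth gives 1; report 3 gives 8 > 1. Violating.
Others report (4, 3, 11): truth gives 1; report 3 gives 8 > 1. Violating.
Others report (4, 4, 11): truth gives 2; report 3 gives 8 > 2. Violating.
Others report (3, 3, 3): truth gives 0; no alternative beats it.
Others report (3, 3, 4): truth gives 0; no alternative beats it.
(Checking all 27 profiles: 4 have a profitable deviation, 23 do not.)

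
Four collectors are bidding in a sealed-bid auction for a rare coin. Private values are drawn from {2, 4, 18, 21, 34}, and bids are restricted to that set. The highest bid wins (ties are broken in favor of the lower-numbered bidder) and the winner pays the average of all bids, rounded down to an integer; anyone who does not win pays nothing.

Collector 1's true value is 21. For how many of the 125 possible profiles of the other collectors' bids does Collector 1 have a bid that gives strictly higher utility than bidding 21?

Others bid (2, 2, 2): truth gives 15; bid 2 gives 19 > 15. Violating.
Others bid (2, 2, 4): truth gives 14; bid 4 gives 18 > 14. Violating.
Others bid (2, 2, 34): truth gives 0; bid 34 gives 3 > 0. Violating.
Others bid (2, 4, 2): truth gives 14; bid 4 gives 18 > 14. Violating.
Others bid (2, 2, 18): truth gives 11; no alternative beats it.
Others bid (2, 2, 21): truth gives 10; no alternative beats it.
(Checking all 125 profiles: 29 have a profitable deviation, 96 do not.)

29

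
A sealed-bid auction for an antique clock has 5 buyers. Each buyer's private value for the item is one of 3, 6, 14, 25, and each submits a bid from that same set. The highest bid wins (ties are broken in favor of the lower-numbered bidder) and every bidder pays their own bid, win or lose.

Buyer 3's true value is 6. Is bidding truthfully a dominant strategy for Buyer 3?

Consider the case where Buyer 1 bids 3, Buyer 2 bids 3, Buyer 4 bids 3 and Buyer 5 bids 14.
Truthful bid 6: loses but pays 6, utility -6.
Bid 3 instead: loses but pays 3, utility -3.
Since -3 > -6, bidding 3 is strictly better here, so truthful bidding is not dominant.

No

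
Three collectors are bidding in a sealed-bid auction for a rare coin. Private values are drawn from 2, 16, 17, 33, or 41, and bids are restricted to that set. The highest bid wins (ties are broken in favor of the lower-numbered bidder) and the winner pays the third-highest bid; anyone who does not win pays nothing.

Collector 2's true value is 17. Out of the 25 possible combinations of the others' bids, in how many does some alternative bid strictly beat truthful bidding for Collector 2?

Others bid (2, 33): truth gives 0; bid 33 gives 15 > 0. Violating.
Others bid (2, 41): truth gives 0; bid 41 gives 15 > 0. Violating.
Others bid (16, 33): truth gives 0; bid 33 gives 1 > 0. Violating.
Others bid (16, 41): truth gives 0; bid 41 gives 1 > 0. Violating.
Others bid (2, 2): truth gives 15; no alternative beats it.
Others bid (2, 16): truth gives 15; no alternative beats it.
(Checking all 25 profiles: 8 have a profitable deviation, 17 do not.)

8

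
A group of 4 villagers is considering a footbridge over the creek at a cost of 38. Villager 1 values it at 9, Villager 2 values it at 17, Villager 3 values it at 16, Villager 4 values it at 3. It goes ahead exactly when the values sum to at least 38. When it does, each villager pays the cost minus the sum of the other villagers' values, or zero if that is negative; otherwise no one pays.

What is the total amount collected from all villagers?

21

Total value 45 ≥ cost 38, so it is built.
Villager 1: others sum to 36; max(0, 38 - 36) = 2.
Villager 2: others sum to 28; max(0, 38 - 28) = 10.
Villager 3: others sum to 29; max(0, 38 - 29) = 9.
Villager 4: others sum to 42; max(0, 38 - 42) = 0.
Total collected = 2 + 10 + 9 + 0 = 21.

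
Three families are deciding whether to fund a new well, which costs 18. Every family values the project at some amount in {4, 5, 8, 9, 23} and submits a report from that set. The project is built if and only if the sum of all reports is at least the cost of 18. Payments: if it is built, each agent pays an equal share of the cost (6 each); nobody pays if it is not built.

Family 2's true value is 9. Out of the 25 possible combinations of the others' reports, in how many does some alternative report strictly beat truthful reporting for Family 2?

Others report (4, 4): truth gives 0; report 23 gives 3 > 0. Violating.
Others report (4, 5): truth gives 3; no alternative beats it.
Others report (4, 8): truth gives 3; no alternative beats it.
(Checking all 25 profiles: 1 has a profitable deviation, 24 do not.)

1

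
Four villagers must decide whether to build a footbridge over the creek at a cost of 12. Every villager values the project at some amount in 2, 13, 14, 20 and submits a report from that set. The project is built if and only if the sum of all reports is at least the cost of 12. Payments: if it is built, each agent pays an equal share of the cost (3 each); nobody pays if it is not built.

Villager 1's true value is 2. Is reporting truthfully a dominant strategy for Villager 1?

Check each profile of the others' reports and compare truth against every alternative report.
Others report (2, 2, 2): truth gives 0, best alternative gives -1.
Others report (2, 2, 13): truth gives -1, best alternative gives -1.
Others report (2, 2, 14): truth gives -1, best alternative gives -1.
Others report (2, 2, 20): truth gives -1, best alternative gives -1.
Others report (2, 13, 2): truth gives -1, best alternative gives -1.
Others report (2, 13, 13): truth gives -1, best alternative gives -1.
(Remaining 58 profiles checked similarly; truth is weakly best in each.)
In every case the truthful report is at least as good as any alternative, so it is a dominant strategy.

Yes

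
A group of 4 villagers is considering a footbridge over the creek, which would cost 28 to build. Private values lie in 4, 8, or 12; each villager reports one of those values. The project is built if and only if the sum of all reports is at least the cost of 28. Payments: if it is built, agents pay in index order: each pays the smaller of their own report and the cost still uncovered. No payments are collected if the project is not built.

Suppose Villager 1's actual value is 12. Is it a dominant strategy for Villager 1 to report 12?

Consider the case where Villager 2 reports 4, Villager 3 reports 4 and Villager 4 reports 12.
Truthful report 12: project built, pays 12, utility 12 - 12 = 0.
Report 8 instead: project built, pays 8, utility 12 - 8 = 4.
Since 4 > 0, reporting 8 is strictly better here, so truthful reporting is not dominant.

No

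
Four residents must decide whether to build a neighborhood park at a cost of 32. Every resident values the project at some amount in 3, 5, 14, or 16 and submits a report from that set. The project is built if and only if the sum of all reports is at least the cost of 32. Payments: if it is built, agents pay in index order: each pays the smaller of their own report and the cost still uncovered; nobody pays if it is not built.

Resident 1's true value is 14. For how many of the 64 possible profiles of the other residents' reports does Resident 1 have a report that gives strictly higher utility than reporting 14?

Others report (3, 14, 14): truth gives 0; report 3 gives 11 > 0. Violating.
Others report (3, 14, 16): truth gives 0; report 3 gives 11 > 0. Violating.
Others report (3, 16, 14): truth gives 0; report 3 gives 11 > 0. Violating.
Others report (3, 16, 16): truth gives 0; report 3 gives 11 > 0. Violating.
Others report (3, 3, 3): truth gives 0; no alternative beats it.
Others report (3, 3, 5): truth gives 0; no alternative beats it.
(Checking all 64 profiles: 32 have a profitable deviation, 32 do not.)

32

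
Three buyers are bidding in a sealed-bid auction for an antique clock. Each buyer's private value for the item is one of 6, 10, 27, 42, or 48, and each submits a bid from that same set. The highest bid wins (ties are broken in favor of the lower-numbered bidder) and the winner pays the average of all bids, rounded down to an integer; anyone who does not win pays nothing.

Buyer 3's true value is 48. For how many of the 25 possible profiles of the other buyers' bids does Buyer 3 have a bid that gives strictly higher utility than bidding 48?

9

Others bid (6, 6): truth gives 28; bid 10 gives 41 > 28. Violating.
Others bid (6, 10): truth gives 27; bid 27 gives 34 > 27. Violating.
Others bid (6, 27): truth gives 21; bid 42 gives 23 > 21. Violating.
Others bid (10, 6): truth gives 27; bid 27 gives 34 > 27. Violating.
Others bid (6, 42): truth gives 16; no alternative beats it.
Others bid (6, 48): truth gives 0; no alternative beats it.
(Checking all 25 profiles: 9 have a profitable deviation, 16 do not.)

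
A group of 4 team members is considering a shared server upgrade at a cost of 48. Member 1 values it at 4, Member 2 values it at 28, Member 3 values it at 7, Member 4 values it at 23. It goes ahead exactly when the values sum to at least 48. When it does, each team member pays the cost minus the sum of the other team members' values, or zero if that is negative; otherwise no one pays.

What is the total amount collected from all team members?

Total value 62 ≥ cost 48, so it is built.
Member 1: others sum to 58; max(0, 48 - 58) = 0.
Member 2: others sum to 34; max(0, 48 - 34) = 14.
Member 3: others sum to 55; max(0, 48 - 55) = 0.
Member 4: others sum to 39; max(0, 48 - 39) = 9.
Total collected = 0 + 14 + 0 + 9 = 23.

23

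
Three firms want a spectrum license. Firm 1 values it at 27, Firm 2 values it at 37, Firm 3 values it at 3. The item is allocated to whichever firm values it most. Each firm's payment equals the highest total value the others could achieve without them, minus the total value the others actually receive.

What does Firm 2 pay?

27

Firm 2 has the highest value and receives the item.
Without Firm 2, the item would go to the next-highest value, 27, so the others could achieve 27.
With Firm 2 present and winning, the others receive nothing, so their total is 0.
Payment = 27 - 0 = 27.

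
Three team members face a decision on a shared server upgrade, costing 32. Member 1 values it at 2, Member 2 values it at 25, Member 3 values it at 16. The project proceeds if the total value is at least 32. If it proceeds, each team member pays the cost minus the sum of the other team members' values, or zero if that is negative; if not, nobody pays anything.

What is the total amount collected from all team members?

19

Total value 43 ≥ cost 32, so it is built.
Member 1: others sum to 41; max(0, 32 - 41) = 0.
Member 2: others sum to 18; max(0, 32 - 18) = 14.
Member 3: others sum to 27; max(0, 32 - 27) = 5.
Total collected = 0 + 14 + 5 = 19.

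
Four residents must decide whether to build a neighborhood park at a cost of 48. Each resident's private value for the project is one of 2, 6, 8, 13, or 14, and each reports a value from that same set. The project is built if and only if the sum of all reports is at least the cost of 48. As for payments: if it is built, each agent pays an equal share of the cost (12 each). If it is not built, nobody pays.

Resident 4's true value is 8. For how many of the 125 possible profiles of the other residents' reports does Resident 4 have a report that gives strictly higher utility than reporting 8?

7

Others report (13, 13, 14): truth gives -4; report 2 gives 0 > -4. Violating.
Others report (13, 14, 13): truth gives -4; report 2 gives 0 > -4. Violating.
Others report (13, 14, 14): truth gives -4; report 2 gives 0 > -4. Violating.
Others report (14, 13, 13): truth gives -4; report 2 gives 0 > -4. Violating.
Others report (2, 2, 2): truth gives 0; no alternative beats it.
Others report (2, 2, 6): truth gives 0; no alternative beats it.
(Checking all 125 profiles: 7 have a profitable deviation, 118 do not.)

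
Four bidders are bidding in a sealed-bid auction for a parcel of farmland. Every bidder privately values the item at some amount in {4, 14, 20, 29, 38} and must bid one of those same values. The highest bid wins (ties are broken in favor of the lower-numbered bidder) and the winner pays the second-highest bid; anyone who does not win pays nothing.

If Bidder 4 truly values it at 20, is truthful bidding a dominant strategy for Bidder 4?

Yes

Check each profile of the others' bids and compare truth against every alternative bid.
Others bid (4, 4, 4): truth gives 16, best alternative gives 16.
Others bid (4, 4, 14): truth gives 6, best alternative gives 6.
Others bid (4, 14, 4): truth gives 6, best alternative gives 6.
Others bid (4, 14, 14): truth gives 6, best alternative gives 6.
Others bid (14, 4, 4): truth gives 6, best alternative gives 6.
Others bid (14, 4, 14): truth gives 6, best alternative gives 6.
(Remaining 119 profiles checked similarly; truth is weakly best in each.)
In every case the truthful bid is at least as good as any alternative, so it is a dominant strategy.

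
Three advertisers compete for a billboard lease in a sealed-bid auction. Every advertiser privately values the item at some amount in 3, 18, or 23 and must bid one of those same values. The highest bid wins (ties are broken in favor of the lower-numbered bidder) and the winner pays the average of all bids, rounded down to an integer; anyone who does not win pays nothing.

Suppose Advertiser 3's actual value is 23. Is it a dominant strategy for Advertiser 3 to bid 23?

No

Consider the case where Advertiser 1 bids 3 and Advertiser 2 bids 3.
Truthful bid 23: wins, pays 9, utility 23 - 9 = 14.
Bid 18 instead: wins, pays 8, utility 23 - 8 = 15.
Since 15 > 14, bidding 18 is strictly better here, so truthful bidding is not dominant.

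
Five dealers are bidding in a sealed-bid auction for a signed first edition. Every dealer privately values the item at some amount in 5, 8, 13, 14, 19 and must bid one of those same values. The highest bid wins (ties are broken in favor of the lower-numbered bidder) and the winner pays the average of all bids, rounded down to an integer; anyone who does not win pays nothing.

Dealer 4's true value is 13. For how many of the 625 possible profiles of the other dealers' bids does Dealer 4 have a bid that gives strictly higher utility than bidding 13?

Others bid (5, 5, 5, 5): truth gives 7; bid 8 gives 8 > 7. Violating.
Others bid (5, 5, 5, 8): truth gives 6; bid 8 gives 7 > 6. Violating.
Others bid (5, 5, 5, 14): truth gives 0; bid 14 gives 5 > 0. Violating.
Others bid (5, 5, 5, 19): truth gives 0; bid 19 gives 3 > 0. Violating.
Others bid (5, 5, 5, 13): truth gives 5; no alternative beats it.
Others bid (5, 5, 8, 5): truth gives 6; no alternative beats it.
(Checking all 625 profiles: 197 have a profitable deviation, 428 do not.)

197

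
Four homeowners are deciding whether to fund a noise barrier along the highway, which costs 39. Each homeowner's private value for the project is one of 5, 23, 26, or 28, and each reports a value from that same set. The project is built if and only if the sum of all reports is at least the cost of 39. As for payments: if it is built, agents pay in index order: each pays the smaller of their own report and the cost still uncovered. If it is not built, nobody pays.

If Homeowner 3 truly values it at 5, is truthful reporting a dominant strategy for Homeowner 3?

Check each profile of the others' reports and compare truth against every alternative report.
Others report (5, 5, 23): truth gives 0, best alternative gives -18.
Others report (5, 5, 26): truth gives 0, best alternative gives -18.
Others report (5, 5, 28): truth gives 0, best alternative gives -18.
Others report (5, 23, 5): truth gives 0, best alternative gives -6.
Others report (5, 23, 23): truth gives 0, best alternative gives -6.
Others report (5, 23, 26): truth gives 0, best alternative gives -6.
(Remaining 58 profiles checked similarly; truth is weakly best in each.)
In every case the truthful report is at least as good as any alternative, so it is a dominant strategy.

Yes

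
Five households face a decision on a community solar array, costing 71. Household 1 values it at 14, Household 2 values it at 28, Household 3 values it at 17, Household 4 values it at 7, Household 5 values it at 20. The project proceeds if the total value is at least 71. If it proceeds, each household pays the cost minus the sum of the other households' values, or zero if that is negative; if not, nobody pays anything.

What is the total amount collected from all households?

20

Total value 86 ≥ cost 71, so it is built.
Household 1: others sum to 72; max(0, 71 - 72) = 0.
Household 2: others sum to 58; max(0, 71 - 58) = 13.
Household 3: others sum to 69; max(0, 71 - 69) = 2.
Household 4: others sum to 79; max(0, 71 - 79) = 0.
Household 5: others sum to 66; max(0, 71 - 66) = 5.
Total collected = 0 + 13 + 2 + 0 + 5 = 20.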